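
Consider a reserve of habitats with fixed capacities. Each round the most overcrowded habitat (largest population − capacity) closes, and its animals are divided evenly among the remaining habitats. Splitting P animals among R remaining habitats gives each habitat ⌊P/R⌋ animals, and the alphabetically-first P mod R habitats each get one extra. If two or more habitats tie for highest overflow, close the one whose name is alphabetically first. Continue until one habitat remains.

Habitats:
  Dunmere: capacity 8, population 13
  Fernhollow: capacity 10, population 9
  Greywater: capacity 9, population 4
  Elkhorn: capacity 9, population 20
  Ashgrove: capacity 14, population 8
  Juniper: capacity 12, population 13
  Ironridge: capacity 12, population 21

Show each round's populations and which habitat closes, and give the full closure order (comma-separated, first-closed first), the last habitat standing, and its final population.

Round 1: Ashgrove=8 Dunmere=13 Elkhorn=20 Fernhollow=9 Greywater=4 Ironridge=21 Juniper=13 → close Elkhorn (overflow 11)
  20÷6 = 3 each, +1 to first 2
Round 2: Ashgrove=12 Dunmere=17 Fernhollow=12 Greywater=7 Ironridge=24 Juniper=16 → close Ironridge (overflow 12)
  24÷5 = 4 each, +1 to first 4
Round 3: Ashgrove=17 Dunmere=22 Fernhollow=17 Greywater=12 Juniper=20 → close Dunmere (overflow 14)
  22÷4 = 5 each, +1 to first 2
Round 4: Ashgrove=23 Fernhollow=23 Greywater=17 Juniper=25 → close Fernhollow (overflow 13)
  23÷3 = 7 each, +1 to first 2
Round 5: Ashgrove=31 Greywater=25 Juniper=32 → close Juniper (overflow 20)
  32÷2 = 16 each, +1 to first 0
Round 6: Ashgrove=47 Greywater=41 → close Ashgrove (overflow 33)
  47÷1 = 47 each, +1 to first 0

Closure order: Elkhorn, Ironridge, Dunmere, Fernhollow, Juniper, Ashgrove
Last habitat: Greywater with 88 animals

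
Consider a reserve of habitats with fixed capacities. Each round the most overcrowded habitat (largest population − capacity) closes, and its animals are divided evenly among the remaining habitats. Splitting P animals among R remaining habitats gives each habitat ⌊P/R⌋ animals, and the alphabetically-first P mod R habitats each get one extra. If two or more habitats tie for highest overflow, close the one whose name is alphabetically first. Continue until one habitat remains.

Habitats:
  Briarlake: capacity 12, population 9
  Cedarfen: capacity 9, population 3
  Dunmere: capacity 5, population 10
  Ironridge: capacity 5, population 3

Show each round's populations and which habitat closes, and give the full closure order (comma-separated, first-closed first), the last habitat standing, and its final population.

Round 1: Briarlake=9 Cedarfen=3 Dunmere=10 Ironridge=3 → close Dunmere (overflow 5)
  10÷3 = 3 each, +1 to first 1
Round 2: Briarlake=13 Cedarfen=6 Ironridge=6 → close Briarlake (overflow 1)
  13÷2 = 6 each, +1 to first 1
Round 3: Cedarfen=13 Ironridge=12 → close Ironridge (overflow 7)
  12÷1 = 12 each, +1 to first 0

Closure order: Dunmere, Briarlake, Ironridge
Last habitat: Cedarfen with 25 animals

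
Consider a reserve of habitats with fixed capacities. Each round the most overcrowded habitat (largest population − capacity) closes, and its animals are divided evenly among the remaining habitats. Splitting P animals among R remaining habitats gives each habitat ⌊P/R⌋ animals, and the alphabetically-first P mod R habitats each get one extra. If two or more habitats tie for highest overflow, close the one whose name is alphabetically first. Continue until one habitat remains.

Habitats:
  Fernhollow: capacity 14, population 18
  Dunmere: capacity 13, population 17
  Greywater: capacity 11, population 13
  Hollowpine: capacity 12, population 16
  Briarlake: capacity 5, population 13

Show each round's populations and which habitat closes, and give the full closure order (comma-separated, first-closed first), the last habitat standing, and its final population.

Closure order: Briarlake, Dunmere, Fernhollow, Hollowpine
Last habitat: Greywater with 77 animals

Round 1: Briarlake=13 Dunmere=17 Fernhollow=18 Greywater=13 Hollowpine=16 → close Briarlake (overflow 8)
  13÷4 = 3 each, +1 to first 1
Round 2: Dunmere=21 Fernhollow=21 Greywater=16 Hollowpine=19 → close Dunmere (overflow 8)
  21÷3 = 7 each, +1 to first 0
Round 3: Fernhollow=28 Greywater=23 Hollowpine=26 → close Fernhollow (overflow 14)
  28÷2 = 14 each, +1 to first 0
Round 4: Greywater=37 Hollowpine=40 → close Hollowpine (overflow 28)
  40÷1 = 40 each, +1 to first 0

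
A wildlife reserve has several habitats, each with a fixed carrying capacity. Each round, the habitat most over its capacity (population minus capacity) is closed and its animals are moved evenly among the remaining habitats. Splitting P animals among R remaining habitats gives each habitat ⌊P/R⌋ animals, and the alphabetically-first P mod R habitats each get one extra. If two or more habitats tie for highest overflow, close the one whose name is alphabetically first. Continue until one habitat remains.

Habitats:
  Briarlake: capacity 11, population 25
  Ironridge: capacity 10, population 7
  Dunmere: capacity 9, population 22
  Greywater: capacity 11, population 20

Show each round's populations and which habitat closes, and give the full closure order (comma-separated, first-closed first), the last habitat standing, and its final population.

Round 1: Briarlake=25 Dunmere=22 Greywater=20 Ironridge=7 → close Briarlake (overflow 14)
  25÷3 = 8 each, +1 to first 1
Round 2: Dunmere=31 Greywater=28 Ironridge=15 → close Dunmere (overflow 22)
  31÷2 = 15 each, +1 to first 1
Round 3: Greywater=44 Ironridge=30 → close Greywater (overflow 33)
  44÷1 = 44 each, +1 to first 0

Closure order: Briarlake, Dunmere, Greywater
Last habitat: Ironridge with 74 animals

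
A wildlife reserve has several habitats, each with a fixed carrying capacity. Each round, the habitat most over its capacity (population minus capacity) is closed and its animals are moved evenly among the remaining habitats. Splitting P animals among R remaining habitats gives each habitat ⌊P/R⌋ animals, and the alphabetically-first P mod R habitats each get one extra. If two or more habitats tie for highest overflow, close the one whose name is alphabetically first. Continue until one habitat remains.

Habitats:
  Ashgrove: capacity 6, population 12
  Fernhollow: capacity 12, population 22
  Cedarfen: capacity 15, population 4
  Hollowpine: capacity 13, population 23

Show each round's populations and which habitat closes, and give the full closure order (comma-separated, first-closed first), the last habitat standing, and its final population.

Round 1: Ashgrove=12 Cedarfen=4 Fernhollow=22 Hollowpine=23 → close Fernhollow (overflow 10)
  22÷3 = 7 each, +1 to first 1
Round 2: Ashgrove=20 Cedarfen=11 Hollowpine=30 → close Hollowpine (overflow 17)
  30÷2 = 15 each, +1 to first 0
Round 3: Ashgrove=35 Cedarfen=26 → close Ashgrove (overflow 29)
  35÷1 = 35 each, +1 to first 0

Closure order: Fernhollow, Hollowpine, Ashgrove
Last habitat: Cedarfen with 61 animals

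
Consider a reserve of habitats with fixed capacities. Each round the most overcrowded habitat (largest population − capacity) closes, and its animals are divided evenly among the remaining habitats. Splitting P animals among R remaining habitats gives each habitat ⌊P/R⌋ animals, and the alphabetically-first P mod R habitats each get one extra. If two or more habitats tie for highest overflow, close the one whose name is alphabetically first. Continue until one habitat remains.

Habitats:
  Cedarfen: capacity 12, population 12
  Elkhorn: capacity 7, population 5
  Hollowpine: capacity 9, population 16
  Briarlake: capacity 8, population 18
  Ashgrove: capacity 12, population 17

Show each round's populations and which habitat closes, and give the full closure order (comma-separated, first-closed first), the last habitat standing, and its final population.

Closure order: Briarlake, Hollowpine, Ashgrove, Cedarfen
Last habitat: Elkhorn with 68 animals

Round 1: Ashgrove=17 Briarlake=18 Cedarfen=12 Elkhorn=5 Hollowpine=16 → close Briarlake (overflow 10)
  18÷4 = 4 each, +1 to first 2
Round 2: Ashgrove=22 Cedarfen=17 Elkhorn=9 Hollowpine=20 → close Hollowpine (overflow 11)
  20÷3 = 6 each, +1 to first 2
Round 3: Ashgrove=29 Cedarfen=24 Elkhorn=15 → close Ashgrove (overflow 17)
  29÷2 = 14 each, +1 to first 1
Round 4: Cedarfen=39 Elkhorn=29 → close Cedarfen (overflow 27)
  39÷1 = 39 each, +1 to first 0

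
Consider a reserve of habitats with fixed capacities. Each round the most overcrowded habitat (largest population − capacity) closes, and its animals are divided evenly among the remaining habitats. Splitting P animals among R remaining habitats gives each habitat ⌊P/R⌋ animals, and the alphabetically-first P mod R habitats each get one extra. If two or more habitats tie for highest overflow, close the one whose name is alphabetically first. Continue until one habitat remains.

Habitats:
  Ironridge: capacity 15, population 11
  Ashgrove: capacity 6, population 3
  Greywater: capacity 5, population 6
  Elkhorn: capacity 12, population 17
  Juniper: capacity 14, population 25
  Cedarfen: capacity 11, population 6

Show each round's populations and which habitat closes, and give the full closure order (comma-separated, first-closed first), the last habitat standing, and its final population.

Round 1: Ashgrove=3 Cedarfen=6 Elkhorn=17 Greywater=6 Ironridge=11 Juniper=25 → close Juniper (overflow 11)
  25÷5 = 5 each, +1 to first 0
Round 2: Ashgrove=8 Cedarfen=11 Elkhorn=22 Greywater=11 Ironridge=16 → close Elkhorn (overflow 10)
  22÷4 = 5 each, +1 to first 2
Round 3: Ashgrove=14 Cedarfen=17 Greywater=16 Ironridge=21 → close Greywater (overflow 11)
  16÷3 = 5 each, +1 to first 1
Round 4: Ashgrove=20 Cedarfen=22 Ironridge=26 → close Ashgrove (overflow 14)
  20÷2 = 10 each, +1 to first 0
Round 5: Cedarfen=32 Ironridge=36 → close Cedarfen (overflow 21)
  32÷1 = 32 each, +1 to first 0

Closure order: Juniper, Elkhorn, Greywater, Ashgrove, Cedarfen
Last habitat: Ironridge with 68 animals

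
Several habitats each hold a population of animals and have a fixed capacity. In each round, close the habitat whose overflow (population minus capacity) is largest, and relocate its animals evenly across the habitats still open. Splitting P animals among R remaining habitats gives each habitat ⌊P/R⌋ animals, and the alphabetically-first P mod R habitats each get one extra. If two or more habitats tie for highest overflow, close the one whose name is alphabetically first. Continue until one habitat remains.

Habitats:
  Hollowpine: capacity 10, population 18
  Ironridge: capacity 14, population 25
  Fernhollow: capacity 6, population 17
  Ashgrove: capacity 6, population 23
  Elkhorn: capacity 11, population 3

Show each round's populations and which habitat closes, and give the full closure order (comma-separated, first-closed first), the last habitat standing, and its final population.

Round 1: Ashgrove=23 Elkhorn=3 Fernhollow=17 Hollowpine=18 Ironridge=25 → close Ashgrove (overflow 17)
  23÷4 = 5 each, +1 to first 3
Round 2: Elkhorn=9 Fernhollow=23 Hollowpine=24 Ironridge=30 → close Fernhollow (overflow 17)
  23÷3 = 7 each, +1 to first 2
Round 3: Elkhorn=17 Hollowpine=32 Ironridge=37 → close Ironridge (overflow 23)
  37÷2 = 18 each, +1 to first 1
Round 4: Elkhorn=36 Hollowpine=50 → close Hollowpine (overflow 40)
  50÷1 = 50 each, +1 to first 0

Closure order: Ashgrove, Fernhollow, Ironridge, Hollowpine
Last habitat: Elkhorn with 86 animals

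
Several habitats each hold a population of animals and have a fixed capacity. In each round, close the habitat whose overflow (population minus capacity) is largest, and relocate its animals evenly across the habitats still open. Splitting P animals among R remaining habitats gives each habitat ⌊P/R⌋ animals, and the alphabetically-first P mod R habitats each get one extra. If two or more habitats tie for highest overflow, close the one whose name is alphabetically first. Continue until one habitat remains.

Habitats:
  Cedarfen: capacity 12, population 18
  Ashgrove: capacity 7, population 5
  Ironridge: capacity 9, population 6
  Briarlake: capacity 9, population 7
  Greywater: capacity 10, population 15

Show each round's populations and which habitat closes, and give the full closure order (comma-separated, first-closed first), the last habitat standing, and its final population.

Closure order: Cedarfen, Greywater, Ashgrove, Briarlake
Last habitat: Ironridge with 51 animals

Round 1: Ashgrove=5 Briarlake=7 Cedarfen=18 Greywater=15 Ironridge=6 → close Cedarfen (overflow 6)
  18÷4 = 4 each, +1 to first 2
Round 2: Ashgrove=10 Briarlake=12 Greywater=19 Ironridge=10 → close Greywater (overflow 9)
  19÷3 = 6 each, +1 to first 1
Round 3: Ashgrove=17 Briarlake=18 Ironridge=16 → close Ashgrove (overflow 10)
  17÷2 = 8 each, +1 to first 1
Round 4: Briarlake=27 Ironridge=24 → close Briarlake (overflow 18)
  27÷1 = 27 each, +1 to first 0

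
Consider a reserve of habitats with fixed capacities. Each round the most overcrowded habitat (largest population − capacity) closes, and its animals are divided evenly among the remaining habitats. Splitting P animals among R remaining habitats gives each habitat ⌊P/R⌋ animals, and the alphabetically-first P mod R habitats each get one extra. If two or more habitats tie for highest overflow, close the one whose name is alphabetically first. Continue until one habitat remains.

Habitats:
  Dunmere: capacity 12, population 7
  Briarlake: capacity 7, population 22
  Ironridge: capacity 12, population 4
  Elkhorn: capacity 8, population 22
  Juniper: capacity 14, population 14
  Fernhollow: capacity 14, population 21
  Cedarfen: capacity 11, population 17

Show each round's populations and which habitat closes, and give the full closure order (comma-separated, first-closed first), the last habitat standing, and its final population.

Closure order: Briarlake, Elkhorn, Cedarfen, Fernhollow, Juniper, Dunmere
Last habitat: Ironridge with 107 animals

Round 1: Briarlake=22 Cedarfen=17 Dunmere=7 Elkhorn=22 Fernhollow=21 Ironridge=4 Juniper=14 → close Briarlake (overflow 15)
  22÷6 = 3 each, +1 to first 4
Round 2: Cedarfen=21 Dunmere=11 Elkhorn=26 Fernhollow=25 Ironridge=7 Juniper=17 → close Elkhorn (overflow 18)
  26÷5 = 5 each, +1 to first 1
Round 3: Cedarfen=27 Dunmere=16 Fernhollow=30 Ironridge=12 Juniper=22 → close Cedarfen (overflow 16)
  27÷4 = 6 each, +1 to first 3
Round 4: Dunmere=23 Fernhollow=37 Ironridge=19 Juniper=28 → close Fernhollow (overflow 23)
  37÷3 = 12 each, +1 to first 1
Round 5: Dunmere=36 Ironridge=31 Juniper=40 → close Juniper (overflow 26)
  40÷2 = 20 each, +1 to first 0
Round 6: Dunmere=56 Ironridge=51 → close Dunmere (overflow 44)
  56÷1 = 56 each, +1 to first 0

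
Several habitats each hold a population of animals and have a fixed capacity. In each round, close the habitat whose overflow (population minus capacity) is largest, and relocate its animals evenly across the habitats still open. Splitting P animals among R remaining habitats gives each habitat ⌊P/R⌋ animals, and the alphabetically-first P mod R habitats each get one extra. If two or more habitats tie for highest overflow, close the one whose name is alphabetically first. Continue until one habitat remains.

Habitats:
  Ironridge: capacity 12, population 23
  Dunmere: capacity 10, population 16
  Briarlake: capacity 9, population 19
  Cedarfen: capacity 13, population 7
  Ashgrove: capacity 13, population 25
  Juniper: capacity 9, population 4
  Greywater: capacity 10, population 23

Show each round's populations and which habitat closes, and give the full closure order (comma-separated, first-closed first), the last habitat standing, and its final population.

Closure order: Greywater, Ashgrove, Ironridge, Briarlake, Dunmere, Cedarfen
Last habitat: Juniper with 117 animals

Round 1: Ashgrove=25 Briarlake=19 Cedarfen=7 Dunmere=16 Greywater=23 Ironridge=23 Juniper=4 → close Greywater (overflow 13)
  23÷6 = 3 each, +1 to first 5
Round 2: Ashgrove=29 Briarlake=23 Cedarfen=11 Dunmere=20 Ironridge=27 Juniper=7 → close Ashgrove (overflow 16)
  29÷5 = 5 each, +1 to first 4
Round 3: Briarlake=29 Cedarfen=17 Dunmere=26 Ironridge=33 Juniper=12 → close Ironridge (overflow 21)
  33÷4 = 8 each, +1 to first 1
Round 4: Briarlake=38 Cedarfen=25 Dunmere=34 Juniper=20 → close Briarlake (overflow 29)
  38÷3 = 12 each, +1 to first 2
Round 5: Cedarfen=38 Dunmere=47 Juniper=32 → close Dunmere (overflow 37)
  47÷2 = 23 each, +1 to first 1
Round 6: Cedarfen=62 Juniper=55 → close Cedarfen (overflow 49)
  62÷1 = 62 each, +1 to first 0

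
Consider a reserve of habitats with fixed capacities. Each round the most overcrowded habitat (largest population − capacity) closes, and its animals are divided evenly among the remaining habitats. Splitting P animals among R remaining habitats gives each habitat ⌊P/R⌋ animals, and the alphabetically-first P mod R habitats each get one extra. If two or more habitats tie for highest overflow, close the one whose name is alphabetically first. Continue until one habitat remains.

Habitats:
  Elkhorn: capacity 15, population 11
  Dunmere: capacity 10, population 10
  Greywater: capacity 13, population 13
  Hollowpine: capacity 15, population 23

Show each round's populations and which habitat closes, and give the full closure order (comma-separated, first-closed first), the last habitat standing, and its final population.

Round 1: Dunmere=10 Elkhorn=11 Greywater=13 Hollowpine=23 → close Hollowpine (overflow 8)
  23÷3 = 7 each, +1 to first 2
Round 2: Dunmere=18 Elkhorn=19 Greywater=20 → close Dunmere (overflow 8)
  18÷2 = 9 each, +1 to first 0
Round 3: Elkhorn=28 Greywater=29 → close Greywater (overflow 16)
  29÷1 = 29 each, +1 to first 0

Closure order: Hollowpine, Dunmere, Greywater
Last habitat: Elkhorn with 57 animals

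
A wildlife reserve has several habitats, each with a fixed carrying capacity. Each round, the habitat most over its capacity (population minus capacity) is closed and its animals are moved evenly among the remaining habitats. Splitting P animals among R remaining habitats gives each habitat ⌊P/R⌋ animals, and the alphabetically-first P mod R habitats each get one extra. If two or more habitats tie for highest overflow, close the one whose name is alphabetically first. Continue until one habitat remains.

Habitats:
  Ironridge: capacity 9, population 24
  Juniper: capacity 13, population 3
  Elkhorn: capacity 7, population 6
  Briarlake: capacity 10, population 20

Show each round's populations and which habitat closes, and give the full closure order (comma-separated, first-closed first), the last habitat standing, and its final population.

Closure order: Ironridge, Briarlake, Elkhorn
Last habitat: Juniper with 53 animals

Round 1: Briarlake=20 Elkhorn=6 Ironridge=24 Juniper=3 → close Ironridge (overflow 15)
  24÷3 = 8 each, +1 to first 0
Round 2: Briarlake=28 Elkhorn=14 Juniper=11 → close Briarlake (overflow 18)
  28÷2 = 14 each, +1 to first 0
Round 3: Elkhorn=28 Juniper=25 → close Elkhorn (overflow 21)
  28÷1 = 28 each, +1 to first 0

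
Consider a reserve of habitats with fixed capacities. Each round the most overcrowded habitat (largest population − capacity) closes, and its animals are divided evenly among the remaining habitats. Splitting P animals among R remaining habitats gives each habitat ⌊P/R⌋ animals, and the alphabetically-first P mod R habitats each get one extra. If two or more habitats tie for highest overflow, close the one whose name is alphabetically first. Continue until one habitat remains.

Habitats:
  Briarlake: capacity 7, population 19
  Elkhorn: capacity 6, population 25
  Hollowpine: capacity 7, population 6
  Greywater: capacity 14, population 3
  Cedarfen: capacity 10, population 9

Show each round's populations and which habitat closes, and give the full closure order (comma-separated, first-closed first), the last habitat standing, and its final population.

Round 1: Briarlake=19 Cedarfen=9 Elkhorn=25 Greywater=3 Hollowpine=6 → close Elkhorn (overflow 19)
  25÷4 = 6 each, +1 to first 1
Round 2: Briarlake=26 Cedarfen=15 Greywater=9 Hollowpine=12 → close Briarlake (overflow 19)
  26÷3 = 8 each, +1 to first 2
Round 3: Cedarfen=24 Greywater=18 Hollowpine=20 → close Cedarfen (overflow 14)
  24÷2 = 12 each, +1 to first 0
Round 4: Greywater=30 Hollowpine=32 → close Hollowpine (overflow 25)
  32÷1 = 32 each, +1 to first 0

Closure order: Elkhorn, Briarlake, Cedarfen, Hollowpine
Last habitat: Greywater with 62 animals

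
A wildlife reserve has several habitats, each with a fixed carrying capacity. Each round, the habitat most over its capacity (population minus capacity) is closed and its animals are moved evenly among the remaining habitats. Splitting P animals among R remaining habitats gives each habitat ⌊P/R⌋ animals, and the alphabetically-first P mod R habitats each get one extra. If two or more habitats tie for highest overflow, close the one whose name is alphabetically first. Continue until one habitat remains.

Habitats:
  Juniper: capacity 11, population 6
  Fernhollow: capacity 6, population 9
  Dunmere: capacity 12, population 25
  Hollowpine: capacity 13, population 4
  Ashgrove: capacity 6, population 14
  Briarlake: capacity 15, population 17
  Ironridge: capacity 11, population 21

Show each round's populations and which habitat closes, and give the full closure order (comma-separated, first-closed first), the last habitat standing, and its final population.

Closure order: Dunmere, Ironridge, Ashgrove, Fernhollow, Briarlake, Juniper
Last habitat: Hollowpine with 96 animals

Round 1: Ashgrove=14 Briarlake=17 Dunmere=25 Fernhollow=9 Hollowpine=4 Ironridge=21 Juniper=6 → close Dunmere (overflow 13)
  25÷6 = 4 each, +1 to first 1
Round 2: Ashgrove=19 Briarlake=21 Fernhollow=13 Hollowpine=8 Ironridge=25 Juniper=10 → close Ironridge (overflow 14)
  25÷5 = 5 each, +1 to first 0
Round 3: Ashgrove=24 Briarlake=26 Fernhollow=18 Hollowpine=13 Juniper=15 → close Ashgrove (overflow 18)
  24÷4 = 6 each, +1 to first 0
Round 4: Briarlake=32 Fernhollow=24 Hollowpine=19 Juniper=21 → close Fernhollow (overflow 18)
  24÷3 = 8 each, +1 to first 0
Round 5: Briarlake=40 Hollowpine=27 Juniper=29 → close Briarlake (overflow 25)
  40÷2 = 20 each, +1 to first 0
Round 6: Hollowpine=47 Juniper=49 → close Juniper (overflow 38)
  49÷1 = 49 each, +1 to first 0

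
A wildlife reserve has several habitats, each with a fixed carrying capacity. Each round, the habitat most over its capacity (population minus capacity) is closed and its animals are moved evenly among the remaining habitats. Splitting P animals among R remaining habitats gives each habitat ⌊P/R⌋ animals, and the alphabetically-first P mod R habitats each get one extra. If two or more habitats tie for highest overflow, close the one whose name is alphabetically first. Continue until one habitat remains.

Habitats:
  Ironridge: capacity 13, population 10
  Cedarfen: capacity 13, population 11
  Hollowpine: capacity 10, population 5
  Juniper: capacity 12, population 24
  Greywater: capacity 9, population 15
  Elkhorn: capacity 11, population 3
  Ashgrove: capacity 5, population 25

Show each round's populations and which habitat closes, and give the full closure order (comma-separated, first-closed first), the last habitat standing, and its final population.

Round 1: Ashgrove=25 Cedarfen=11 Elkhorn=3 Greywater=15 Hollowpine=5 Ironridge=10 Juniper=24 → close Ashgrove (overflow 20)
  25÷6 = 4 each, +1 to first 1
Round 2: Cedarfen=16 Elkhorn=7 Greywater=19 Hollowpine=9 Ironridge=14 Juniper=28 → close Juniper (overflow 16)
  28÷5 = 5 each, +1 to first 3
Round 3: Cedarfen=22 Elkhorn=13 Greywater=25 Hollowpine=14 Ironridge=19 → close Greywater (overflow 16)
  25÷4 = 6 each, +1 to first 1
Round 4: Cedarfen=29 Elkhorn=19 Hollowpine=20 Ironridge=25 → close Cedarfen (overflow 16)
  29÷3 = 9 each, +1 to first 2
Round 5: Elkhorn=29 Hollowpine=30 Ironridge=34 → close Ironridge (overflow 21)
  34÷2 = 17 each, +1 to first 0
Round 6: Elkhorn=46 Hollowpine=47 → close Hollowpine (overflow 37)
  47÷1 = 47 each, +1 to first 0

Closure order: Ashgrove, Juniper, Greywater, Cedarfen, Ironridge, Hollowpine
Last habitat: Elkhorn with 93 animals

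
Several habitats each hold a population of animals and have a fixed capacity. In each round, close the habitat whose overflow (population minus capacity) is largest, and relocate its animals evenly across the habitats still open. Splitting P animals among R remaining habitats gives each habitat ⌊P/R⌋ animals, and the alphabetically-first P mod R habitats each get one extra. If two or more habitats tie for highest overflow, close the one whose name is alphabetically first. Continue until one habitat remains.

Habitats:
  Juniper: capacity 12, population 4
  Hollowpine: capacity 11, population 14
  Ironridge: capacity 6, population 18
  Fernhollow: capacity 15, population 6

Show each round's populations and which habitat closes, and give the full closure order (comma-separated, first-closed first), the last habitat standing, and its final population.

Round 1: Fernhollow=6 Hollowpine=14 Ironridge=18 Juniper=4 → close Ironridge (overflow 12)
  18÷3 = 6 each, +1 to first 0
Round 2: Fernhollow=12 Hollowpine=20 Juniper=10 → close Hollowpine (overflow 9)
  20÷2 = 10 each, +1 to first 0
Round 3: Fernhollow=22 Juniper=20 → close Juniper (overflow 8)
  20÷1 = 20 each, +1 to first 0

Closure order: Ironridge, Hollowpine, Juniper
Last habitat: Fernhollow with 42 animals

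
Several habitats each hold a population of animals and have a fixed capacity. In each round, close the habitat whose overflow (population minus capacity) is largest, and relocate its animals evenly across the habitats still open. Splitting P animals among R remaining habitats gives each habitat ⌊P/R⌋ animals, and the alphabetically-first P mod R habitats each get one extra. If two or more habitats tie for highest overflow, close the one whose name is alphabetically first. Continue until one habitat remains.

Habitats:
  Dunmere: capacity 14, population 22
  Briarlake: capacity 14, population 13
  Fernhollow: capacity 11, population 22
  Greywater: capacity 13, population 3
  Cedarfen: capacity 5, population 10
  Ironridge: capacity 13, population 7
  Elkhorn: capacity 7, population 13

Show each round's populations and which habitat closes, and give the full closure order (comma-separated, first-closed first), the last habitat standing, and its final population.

Round 1: Briarlake=13 Cedarfen=10 Dunmere=22 Elkhorn=13 Fernhollow=22 Greywater=3 Ironridge=7 → close Fernhollow (overflow 11)
  22÷6 = 3 each, +1 to first 4
Round 2: Briarlake=17 Cedarfen=14 Dunmere=26 Elkhorn=17 Greywater=6 Ironridge=10 → close Dunmere (overflow 12)
  26÷5 = 5 each, +1 to first 1
Round 3: Briarlake=23 Cedarfen=19 Elkhorn=22 Greywater=11 Ironridge=15 → close Elkhorn (overflow 15)
  22÷4 = 5 each, +1 to first 2
Round 4: Briarlake=29 Cedarfen=25 Greywater=16 Ironridge=20 → close Cedarfen (overflow 20)
  25÷3 = 8 each, +1 to first 1
Round 5: Briarlake=38 Greywater=24 Ironridge=28 → close Briarlake (overflow 24)
  38÷2 = 19 each, +1 to first 0
Round 6: Greywater=43 Ironridge=47 → close Ironridge (overflow 34)
  47÷1 = 47 each, +1 to first 0

Closure order: Fernhollow, Dunmere, Elkhorn, Cedarfen, Briarlake, Ironridge
Last habitat: Greywater with 90 animals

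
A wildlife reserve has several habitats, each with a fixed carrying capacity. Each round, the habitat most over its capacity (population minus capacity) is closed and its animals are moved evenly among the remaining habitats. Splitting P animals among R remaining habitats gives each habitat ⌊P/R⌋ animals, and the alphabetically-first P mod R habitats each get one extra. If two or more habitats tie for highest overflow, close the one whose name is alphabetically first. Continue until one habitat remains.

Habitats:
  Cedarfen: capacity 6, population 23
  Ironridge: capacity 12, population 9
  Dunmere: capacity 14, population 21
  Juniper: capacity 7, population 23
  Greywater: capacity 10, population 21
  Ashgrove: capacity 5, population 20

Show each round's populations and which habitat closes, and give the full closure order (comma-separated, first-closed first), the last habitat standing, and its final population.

Round 1: Ashgrove=20 Cedarfen=23 Dunmere=21 Greywater=21 Ironridge=9 Juniper=23 → close Cedarfen (overflow 17)
  23÷5 = 4 each, +1 to first 3
Round 2: Ashgrove=25 Dunmere=26 Greywater=26 Ironridge=13 Juniper=27 → close Ashgrove (overflow 20)
  25÷4 = 6 each, +1 to first 1
Round 3: Dunmere=33 Greywater=32 Ironridge=19 Juniper=33 → close Juniper (overflow 26)
  33÷3 = 11 each, +1 to first 0
Round 4: Dunmere=44 Greywater=43 Ironridge=30 → close Greywater (overflow 33)
  43÷2 = 21 each, +1 to first 1
Round 5: Dunmere=66 Ironridge=51 → close Dunmere (overflow 52)
  66÷1 = 66 each, +1 to first 0

Closure order: Cedarfen, Ashgrove, Juniper, Greywater, Dunmere
Last habitat: Ironridge with 117 animals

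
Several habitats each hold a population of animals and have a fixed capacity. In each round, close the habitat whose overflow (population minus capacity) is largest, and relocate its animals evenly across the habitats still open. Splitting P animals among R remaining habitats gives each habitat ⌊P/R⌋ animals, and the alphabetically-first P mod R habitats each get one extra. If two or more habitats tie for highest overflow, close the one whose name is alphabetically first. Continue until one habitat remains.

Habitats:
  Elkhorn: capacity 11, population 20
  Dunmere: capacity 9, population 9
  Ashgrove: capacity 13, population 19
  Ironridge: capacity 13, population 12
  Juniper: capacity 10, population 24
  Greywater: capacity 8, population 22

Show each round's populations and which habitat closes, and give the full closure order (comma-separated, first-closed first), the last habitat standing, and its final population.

Round 1: Ashgrove=19 Dunmere=9 Elkhorn=20 Greywater=22 Ironridge=12 Juniper=24 → close Greywater (overflow 14)
  22÷5 = 4 each, +1 to first 2
Round 2: Ashgrove=24 Dunmere=14 Elkhorn=24 Ironridge=16 Juniper=28 → close Juniper (overflow 18)
  28÷4 = 7 each, +1 to first 0
Round 3: Ashgrove=31 Dunmere=21 Elkhorn=31 Ironridge=23 → close Elkhorn (overflow 20)
  31÷3 = 10 each, +1 to first 1
Round 4: Ashgrove=42 Dunmere=31 Ironridge=33 → close Ashgrove (overflow 29)
  42÷2 = 21 each, +1 to first 0
Round 5: Dunmere=52 Ironridge=54 → close Dunmere (overflow 43)
  52÷1 = 52 each, +1 to first 0

Closure order: Greywater, Juniper, Elkhorn, Ashgrove, Dunmere
Last habitat: Ironridge with 106 animals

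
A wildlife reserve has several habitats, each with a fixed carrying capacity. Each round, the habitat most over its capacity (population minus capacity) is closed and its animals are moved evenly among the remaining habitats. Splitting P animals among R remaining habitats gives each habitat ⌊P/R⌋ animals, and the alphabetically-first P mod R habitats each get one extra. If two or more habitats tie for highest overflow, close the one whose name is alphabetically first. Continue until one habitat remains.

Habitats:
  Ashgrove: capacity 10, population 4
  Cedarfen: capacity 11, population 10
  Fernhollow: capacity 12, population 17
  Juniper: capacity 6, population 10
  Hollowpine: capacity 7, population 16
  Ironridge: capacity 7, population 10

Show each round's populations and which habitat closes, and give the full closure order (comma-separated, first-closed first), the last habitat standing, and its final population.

Round 1: Ashgrove=4 Cedarfen=10 Fernhollow=17 Hollowpine=16 Ironridge=10 Juniper=10 → close Hollowpine (overflow 9)
  16÷5 = 3 each, +1 to first 1
Round 2: Ashgrove=8 Cedarfen=13 Fernhollow=20 Ironridge=13 Juniper=13 → close Fernhollow (overflow 8)
  20÷4 = 5 each, +1 to first 0
Round 3: Ashgrove=13 Cedarfen=18 Ironridge=18 Juniper=18 → close Juniper (overflow 12)
  18÷3 = 6 each, +1 to first 0
Round 4: Ashgrove=19 Cedarfen=24 Ironridge=24 → close Ironridge (overflow 17)
  24÷2 = 12 each, +1 to first 0
Round 5: Ashgrove=31 Cedarfen=36 → close Cedarfen (overflow 25)
  36÷1 = 36 each, +1 to first 0

Closure order: Hollowpine, Fernhollow, Juniper, Ironridge, Cedarfen
Last habitat: Ashgrove with 67 animals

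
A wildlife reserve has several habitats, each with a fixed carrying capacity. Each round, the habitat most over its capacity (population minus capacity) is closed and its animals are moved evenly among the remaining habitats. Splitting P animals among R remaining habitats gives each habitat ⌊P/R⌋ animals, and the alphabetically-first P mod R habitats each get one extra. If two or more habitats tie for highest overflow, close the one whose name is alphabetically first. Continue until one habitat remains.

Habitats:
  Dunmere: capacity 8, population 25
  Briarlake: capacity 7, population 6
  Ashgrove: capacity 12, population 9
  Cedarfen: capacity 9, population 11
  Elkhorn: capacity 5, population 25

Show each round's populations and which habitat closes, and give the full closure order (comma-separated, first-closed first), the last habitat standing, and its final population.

Round 1: Ashgrove=9 Briarlake=6 Cedarfen=11 Dunmere=25 Elkhorn=25 → close Elkhorn (overflow 20)
  25÷4 = 6 each, +1 to first 1
Round 2: Ashgrove=16 Briarlake=12 Cedarfen=17 Dunmere=31 → close Dunmere (overflow 23)
  31÷3 = 10 each, +1 to first 1
Round 3: Ashgrove=27 Briarlake=22 Cedarfen=27 → close Cedarfen (overflow 18)
  27÷2 = 13 each, +1 to first 1
Round 4: Ashgrove=41 Briarlake=35 → close Ashgrove (overflow 29)
  41÷1 = 41 each, +1 to first 0

Closure order: Elkhorn, Dunmere, Cedarfen, Ashgrove
Last habitat: Briarlake with 76 animals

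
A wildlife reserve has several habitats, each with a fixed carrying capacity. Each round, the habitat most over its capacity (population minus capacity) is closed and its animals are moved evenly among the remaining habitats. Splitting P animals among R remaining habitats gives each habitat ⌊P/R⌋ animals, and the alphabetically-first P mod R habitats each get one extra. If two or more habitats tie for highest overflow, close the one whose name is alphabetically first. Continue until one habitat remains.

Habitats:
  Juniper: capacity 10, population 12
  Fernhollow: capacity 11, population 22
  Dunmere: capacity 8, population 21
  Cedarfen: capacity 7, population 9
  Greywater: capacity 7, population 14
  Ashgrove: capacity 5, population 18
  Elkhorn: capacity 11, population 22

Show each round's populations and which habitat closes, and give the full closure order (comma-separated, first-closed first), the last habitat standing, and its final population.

Round 1: Ashgrove=18 Cedarfen=9 Dunmere=21 Elkhorn=22 Fernhollow=22 Greywater=14 Juniper=12 → close Ashgrove (overflow 13)
  18÷6 = 3 each, +1 to first 0
Round 2: Cedarfen=12 Dunmere=24 Elkhorn=25 Fernhollow=25 Greywater=17 Juniper=15 → close Dunmere (overflow 16)
  24÷5 = 4 each, +1 to first 4
Round 3: Cedarfen=17 Elkhorn=30 Fernhollow=30 Greywater=22 Juniper=19 → close Elkhorn (overflow 19)
  30÷4 = 7 each, +1 to first 2
Round 4: Cedarfen=25 Fernhollow=38 Greywater=29 Juniper=26 → close Fernhollow (overflow 27)
  38÷3 = 12 each, +1 to first 2
Round 5: Cedarfen=38 Greywater=42 Juniper=38 → close Greywater (overflow 35)
  42÷2 = 21 each, +1 to first 0
Round 6: Cedarfen=59 Juniper=59 → close Cedarfen (overflow 52)
  59÷1 = 59 each, +1 to first 0

Closure order: Ashgrove, Dunmere, Elkhorn, Fernhollow, Greywater, Cedarfen
Last habitat: Juniper with 118 animals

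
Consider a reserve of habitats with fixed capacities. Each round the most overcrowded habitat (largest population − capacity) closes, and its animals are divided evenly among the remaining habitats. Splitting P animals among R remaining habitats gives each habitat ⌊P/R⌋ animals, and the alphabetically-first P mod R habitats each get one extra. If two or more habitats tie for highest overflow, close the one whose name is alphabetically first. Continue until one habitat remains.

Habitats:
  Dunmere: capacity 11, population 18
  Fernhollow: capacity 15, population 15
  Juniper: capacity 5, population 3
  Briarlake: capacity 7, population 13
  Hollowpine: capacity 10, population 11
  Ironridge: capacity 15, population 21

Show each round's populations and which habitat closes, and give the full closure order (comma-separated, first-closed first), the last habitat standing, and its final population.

Round 1: Briarlake=13 Dunmere=18 Fernhollow=15 Hollowpine=11 Ironridge=21 Juniper=3 → close Dunmere (overflow 7)
  18÷5 = 3 each, +1 to first 3
Round 2: Briarlake=17 Fernhollow=19 Hollowpine=15 Ironridge=24 Juniper=6 → close Briarlake (overflow 10)
  17÷4 = 4 each, +1 to first 1
Round 3: Fernhollow=24 Hollowpine=19 Ironridge=28 Juniper=10 → close Ironridge (overflow 13)
  28÷3 = 9 each, +1 to first 1
Round 4: Fernhollow=34 Hollowpine=28 Juniper=19 → close Fernhollow (overflow 19)
  34÷2 = 17 each, +1 to first 0
Round 5: Hollowpine=45 Juniper=36 → close Hollowpine (overflow 35)
  45÷1 = 45 each, +1 to first 0

Closure order: Dunmere, Briarlake, Ironridge, Fernhollow, Hollowpine
Last habitat: Juniper with 81 animals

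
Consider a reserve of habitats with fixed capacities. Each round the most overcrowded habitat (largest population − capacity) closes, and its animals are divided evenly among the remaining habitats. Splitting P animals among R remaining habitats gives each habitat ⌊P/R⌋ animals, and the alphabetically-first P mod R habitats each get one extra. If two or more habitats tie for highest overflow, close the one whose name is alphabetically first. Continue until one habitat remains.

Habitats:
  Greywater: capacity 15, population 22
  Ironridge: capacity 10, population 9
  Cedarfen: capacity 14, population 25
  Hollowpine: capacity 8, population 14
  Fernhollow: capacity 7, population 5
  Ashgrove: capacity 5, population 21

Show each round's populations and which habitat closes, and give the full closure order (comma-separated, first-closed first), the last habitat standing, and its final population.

Closure order: Ashgrove, Cedarfen, Greywater, Hollowpine, Fernhollow
Last habitat: Ironridge with 96 animals

Round 1: Ashgrove=21 Cedarfen=25 Fernhollow=5 Greywater=22 Hollowpine=14 Ironridge=9 → close Ashgrove (overflow 16)
  21÷5 = 4 each, +1 to first 1
Round 2: Cedarfen=30 Fernhollow=9 Greywater=26 Hollowpine=18 Ironridge=13 → close Cedarfen (overflow 16)
  30÷4 = 7 each, +1 to first 2
Round 3: Fernhollow=17 Greywater=34 Hollowpine=25 Ironridge=20 → close Greywater (overflow 19)
  34÷3 = 11 each, +1 to first 1
Round 4: Fernhollow=29 Hollowpine=36 Ironridge=31 → close Hollowpine (overflow 28)
  36÷2 = 18 each, +1 to first 0
Round 5: Fernhollow=47 Ironridge=49 → close Fernhollow (overflow 40)
  47÷1 = 47 each, +1 to first 0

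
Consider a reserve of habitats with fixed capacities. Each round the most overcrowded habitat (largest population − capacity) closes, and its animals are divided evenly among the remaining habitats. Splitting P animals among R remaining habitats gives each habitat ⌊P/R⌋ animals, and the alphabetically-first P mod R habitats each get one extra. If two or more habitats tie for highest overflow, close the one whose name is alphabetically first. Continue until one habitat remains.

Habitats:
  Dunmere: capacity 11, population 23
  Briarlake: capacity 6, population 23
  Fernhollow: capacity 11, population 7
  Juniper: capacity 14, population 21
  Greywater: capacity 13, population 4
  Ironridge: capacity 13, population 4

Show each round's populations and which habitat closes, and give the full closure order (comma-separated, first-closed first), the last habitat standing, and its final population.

Round 1: Briarlake=23 Dunmere=23 Fernhollow=7 Greywater=4 Ironridge=4 Juniper=21 → close Briarlake (overflow 17)
  23÷5 = 4 each, +1 to first 3
Round 2: Dunmere=28 Fernhollow=12 Greywater=9 Ironridge=8 Juniper=25 → close Dunmere (overflow 17)
  28÷4 = 7 each, +1 to first 0
Round 3: Fernhollow=19 Greywater=16 Ironridge=15 Juniper=32 → close Juniper (overflow 18)
  32÷3 = 10 each, +1 to first 2
Round 4: Fernhollow=30 Greywater=27 Ironridge=25 → close Fernhollow (overflow 19)
  30÷2 = 15 each, +1 to first 0
Round 5: Greywater=42 Ironridge=40 → close Greywater (overflow 29)
  42÷1 = 42 each, +1 to first 0

Closure order: Briarlake, Dunmere, Juniper, Fernhollow, Greywater
Last habitat: Ironridge with 82 animals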